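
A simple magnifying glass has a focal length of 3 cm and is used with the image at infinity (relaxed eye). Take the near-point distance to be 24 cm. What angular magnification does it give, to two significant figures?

8.0

M = D/f = 24/3 = 8.000.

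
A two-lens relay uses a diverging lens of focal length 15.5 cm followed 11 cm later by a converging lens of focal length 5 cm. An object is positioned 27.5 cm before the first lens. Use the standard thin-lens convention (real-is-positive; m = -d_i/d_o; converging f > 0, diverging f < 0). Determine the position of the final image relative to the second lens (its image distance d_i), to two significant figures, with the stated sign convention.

Applying the thin-lens equation to the first lens, 1/(-15.5) = 1/27.5 + 1/d_i1, which gives d_i1 = -9.913 cm.
The intermediate image is virtual, 9.913 cm to the left of lens 1, so d_o2 = L - d_i1 = 11 - (-9.913) = 20.913 cm.
Applying the thin-lens equation again with f_2 = 5 cm and d_o2 = 20.913 cm gives d_i2 = 6.571 cm.

6.6 cm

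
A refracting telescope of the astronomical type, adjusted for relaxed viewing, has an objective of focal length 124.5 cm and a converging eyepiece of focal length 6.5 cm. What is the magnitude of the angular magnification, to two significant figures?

|M| = f_obj/|f_eye| = 124.5/6.5 = 19.154.

19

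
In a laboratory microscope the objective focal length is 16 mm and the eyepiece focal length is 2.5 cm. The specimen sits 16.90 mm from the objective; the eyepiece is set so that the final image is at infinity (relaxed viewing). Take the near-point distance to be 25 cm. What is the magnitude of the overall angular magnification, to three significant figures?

Convert to cm: f_obj = 16 mm = 1.6 cm; d_o = 16.90 mm = 1.69 cm.
Objective: 1/d_i = 1/f_obj - 1/d_o = 1/1.6 - 1/1.69 = 0.03328 cm^-1, so d_i = 30.044 cm.
m_obj = -d_i/d_o = -30.044/1.69 = -17.778.
Eyepiece angular magnification (image at infinity): M_eye = D/f_e = 25/2.5 = 10.000.
Overall M = m_obj x M_eye = (-17.778)(10.000) = -177.78.
|M| = 177.78.

178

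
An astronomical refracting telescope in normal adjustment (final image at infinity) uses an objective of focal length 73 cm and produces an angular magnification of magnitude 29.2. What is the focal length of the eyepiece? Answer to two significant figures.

|M| = f_obj/f_eye, so f_eye = f_obj/|M| = 73/29.2 = 2.500 cm.

2.5 cm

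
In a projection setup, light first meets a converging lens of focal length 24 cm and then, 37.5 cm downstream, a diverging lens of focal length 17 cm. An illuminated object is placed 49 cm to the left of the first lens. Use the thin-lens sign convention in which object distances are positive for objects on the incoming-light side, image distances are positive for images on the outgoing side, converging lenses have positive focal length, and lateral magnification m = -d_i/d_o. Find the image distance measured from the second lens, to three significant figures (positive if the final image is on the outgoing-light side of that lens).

Lens 1: 1/d_i1 = 1/f_1 - 1/d_o1 = 1/24 - 1/49 = 0.02126 cm^-1, so d_i1 = 47.040 cm.
This image would form 47.040 cm past lens 1, i.e. 9.540 cm beyond lens 2, so it is a virtual object for lens 2: d_o2 = 37.5 - 47.040 = -9.540 cm.
Lens 2: 1/d_i2 = 1/f_2 - 1/d_o2 = 1/(-17) - 1/(-9.540) = 0.04600 cm^-1, so d_i2 = 21.740 cm.

21.7 cm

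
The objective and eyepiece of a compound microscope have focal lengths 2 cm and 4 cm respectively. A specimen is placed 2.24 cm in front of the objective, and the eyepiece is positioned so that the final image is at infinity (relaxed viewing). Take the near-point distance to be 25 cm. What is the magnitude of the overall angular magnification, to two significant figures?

52

Objective: 1/d_i = 1/f_obj - 1/d_o = 1/2 - 1/2.24 = 0.05357 cm^-1, so d_i = 18.667 cm.
m_obj = -d_i/d_o = -18.667/2.24 = -8.333.
Eyepiece angular magnification (image at infinity): M_eye = D/f_e = 25/4 = 6.250.
Overall M = m_obj x M_eye = (-8.333)(6.250) = -52.08.
|M| = 52.08.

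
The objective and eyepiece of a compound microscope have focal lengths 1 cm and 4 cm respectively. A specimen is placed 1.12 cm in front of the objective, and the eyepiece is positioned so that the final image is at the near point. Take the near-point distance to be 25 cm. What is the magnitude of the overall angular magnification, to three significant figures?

Objective: 1/d_i = 1/f_obj - 1/d_o = 1/1 - 1/1.12 = 0.10714 cm^-1, so d_i = 9.333 cm.
m_obj = -d_i/d_o = -9.333/1.12 = -8.333.
Eyepiece angular magnification (image at near point): M_eye = 1 + D/f_e = 1 + 25/4 = 7.250.
Overall M = m_obj x M_eye = (-8.333)(7.250) = -60.42.
|M| = 60.42.

60.4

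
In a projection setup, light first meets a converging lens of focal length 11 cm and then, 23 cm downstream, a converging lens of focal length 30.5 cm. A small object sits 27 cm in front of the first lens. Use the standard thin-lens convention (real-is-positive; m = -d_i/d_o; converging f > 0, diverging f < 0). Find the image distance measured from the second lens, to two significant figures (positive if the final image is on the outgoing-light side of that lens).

-5.2 cm

First lens: d_i1 = 1/(1/11 - 1/27) = 18.562 cm.
That image sits 4.438 cm in front of the second lens, so d_o2 = 4.438 cm.
Second lens: d_i2 = 1/(1/30.5 - 1/(4.438)) = -5.193 cm.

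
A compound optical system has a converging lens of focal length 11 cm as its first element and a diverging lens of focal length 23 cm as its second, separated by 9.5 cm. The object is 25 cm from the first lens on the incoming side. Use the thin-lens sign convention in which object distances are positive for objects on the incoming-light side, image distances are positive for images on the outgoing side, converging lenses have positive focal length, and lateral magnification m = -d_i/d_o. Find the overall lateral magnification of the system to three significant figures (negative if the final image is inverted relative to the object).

Lens 1: 1/d_i1 = 1/f_1 - 1/d_o1 = 1/11 - 1/25 = 0.05091 cm^-1, so d_i1 = 19.643 cm.
m_1 = -(19.643)/25 = -0.7857.
This image would form 19.643 cm past lens 1, i.e. 10.143 cm beyond lens 2, so it is a virtual object for lens 2: d_o2 = 9.5 - 19.643 = -10.143 cm.
Lens 2: 1/d_i2 = 1/f_2 - 1/d_o2 = 1/(-23) - 1/(-10.143) = 0.05511 cm^-1, so d_i2 = 18.144 cm.
m_2 = -(18.144)/(-10.143) = 1.7889.
The system's lateral magnification is m_1 m_2 = (-0.7857)(1.7889) = -1.4056.

-1.41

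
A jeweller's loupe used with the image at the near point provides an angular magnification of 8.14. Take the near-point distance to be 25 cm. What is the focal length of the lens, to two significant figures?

3.5 cm

For the image at the near point, M = 1 + D/f.
f = D/(M - 1) = 25/(8.14 - 1) = 3.501 cm.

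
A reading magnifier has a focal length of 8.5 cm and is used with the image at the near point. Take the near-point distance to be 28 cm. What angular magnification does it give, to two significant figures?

M = 1 + D/f = 1 + 28/8.5 = 4.294.

4.3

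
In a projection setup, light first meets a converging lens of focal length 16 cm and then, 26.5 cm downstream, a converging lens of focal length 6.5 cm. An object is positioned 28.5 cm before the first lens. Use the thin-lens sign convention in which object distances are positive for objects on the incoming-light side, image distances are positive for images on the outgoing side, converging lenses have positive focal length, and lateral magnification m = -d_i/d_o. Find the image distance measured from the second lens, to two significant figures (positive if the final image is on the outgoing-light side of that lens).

Lens 1: 1/d_i1 = 1/f_1 - 1/d_o1 = 1/16 - 1/28.5 = 0.02741 cm^-1, so d_i1 = 36.480 cm.
This image would form 36.480 cm past lens 1, i.e. 9.980 cm beyond lens 2, so it is a virtual object for lens 2: d_o2 = 26.5 - 36.480 = -9.980 cm.
Lens 2: 1/d_i2 = 1/f_2 - 1/d_o2 = 1/6.5 - 1/(-9.980) = 0.25405 cm^-1, so d_i2 = 3.936 cm.

3.9 cm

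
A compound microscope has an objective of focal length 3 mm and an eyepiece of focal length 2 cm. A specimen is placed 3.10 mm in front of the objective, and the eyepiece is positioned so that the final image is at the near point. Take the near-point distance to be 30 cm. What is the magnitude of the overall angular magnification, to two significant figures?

480

Convert to cm: f_obj = 3 mm = 0.3 cm; d_o = 3.10 mm = 0.31 cm.
Objective: 1/d_i = 1/f_obj - 1/d_o = 1/0.3 - 1/0.31 = 0.10753 cm^-1, so d_i = 9.300 cm.
m_obj = -d_i/d_o = -9.300/0.31 = -30.000.
Eyepiece angular magnification (image at near point): M_eye = 1 + D/f_e = 1 + 30/2 = 16.000.
Overall M = m_obj x M_eye = (-30.000)(16.000) = -480.00.
|M| = 480.00.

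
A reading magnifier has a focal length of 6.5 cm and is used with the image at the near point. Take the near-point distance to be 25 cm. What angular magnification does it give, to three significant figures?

4.85

M = 1 + D/f = 1 + 25/6.5 = 4.846.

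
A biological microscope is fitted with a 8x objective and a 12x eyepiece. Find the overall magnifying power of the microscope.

The overall magnification of a compound microscope is the product of the objective and eyepiece magnifications:
M = M_obj x M_eye = 8 x 12 = 96.

96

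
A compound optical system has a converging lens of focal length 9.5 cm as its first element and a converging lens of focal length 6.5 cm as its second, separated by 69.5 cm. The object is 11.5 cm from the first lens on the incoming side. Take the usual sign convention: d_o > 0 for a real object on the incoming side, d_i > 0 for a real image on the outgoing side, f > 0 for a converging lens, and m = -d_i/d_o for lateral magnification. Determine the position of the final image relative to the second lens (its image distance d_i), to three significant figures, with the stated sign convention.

Applying the thin-lens equation to the first lens, 1/9.5 = 1/11.5 + 1/d_i1, which gives d_i1 = 54.625 cm.
Object distance for lens 2: d_o2 = 69.5 - 54.625 = 14.875 cm.
Applying the thin-lens equation again with f_2 = 6.5 cm and d_o2 = 14.875 cm gives d_i2 = 11.545 cm.

11.5 cm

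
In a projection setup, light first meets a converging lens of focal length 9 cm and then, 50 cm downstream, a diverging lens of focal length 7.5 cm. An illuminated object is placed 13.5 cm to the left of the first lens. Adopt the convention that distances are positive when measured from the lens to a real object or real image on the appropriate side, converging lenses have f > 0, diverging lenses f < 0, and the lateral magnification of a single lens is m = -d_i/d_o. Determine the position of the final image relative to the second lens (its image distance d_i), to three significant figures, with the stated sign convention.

Lens 1: 1/d_i1 = 1/f_1 - 1/d_o1 = 1/9 - 1/13.5 = 0.03704 cm^-1, so d_i1 = 27.000 cm.
That image sits 23.000 cm in front of the second lens, so d_o2 = 23.000 cm.
Lens 2: 1/d_i2 = 1/f_2 - 1/d_o2 = 1/(-7.5) - 1/(23.000) = -0.17681 cm^-1, so d_i2 = -5.656 cm.

-5.66 cm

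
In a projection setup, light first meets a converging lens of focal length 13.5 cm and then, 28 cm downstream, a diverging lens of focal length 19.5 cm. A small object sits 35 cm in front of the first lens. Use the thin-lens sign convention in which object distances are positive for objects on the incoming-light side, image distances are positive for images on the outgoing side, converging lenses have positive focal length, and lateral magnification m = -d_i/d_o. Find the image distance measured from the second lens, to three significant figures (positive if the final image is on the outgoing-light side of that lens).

-4.60 cm

Applying the thin-lens equation to the first lens, 1/13.5 = 1/35 + 1/d_i1, which gives d_i1 = 21.977 cm.
That image sits 6.023 cm in front of the second lens, so d_o2 = 6.023 cm.
Applying the thin-lens equation again with f_2 = -19.5 cm and d_o2 = 6.023 cm gives d_i2 = -4.602 cm.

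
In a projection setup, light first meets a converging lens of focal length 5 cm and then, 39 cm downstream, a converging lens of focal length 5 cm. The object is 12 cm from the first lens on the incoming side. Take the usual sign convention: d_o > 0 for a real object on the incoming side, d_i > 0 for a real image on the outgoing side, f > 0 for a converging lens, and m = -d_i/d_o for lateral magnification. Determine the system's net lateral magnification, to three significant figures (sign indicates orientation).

0.140

Lens 1: 1/d_i1 = 1/f_1 - 1/d_o1 = 1/5 - 1/12 = 0.11667 cm^-1, so d_i1 = 8.571 cm.
m_1 = -(8.571)/12 = -0.7143.
Object distance for lens 2: d_o2 = 39 - 8.571 = 30.429 cm.
Lens 2: 1/d_i2 = 1/f_2 - 1/d_o2 = 1/5 - 1/(30.429) = 0.16714 cm^-1, so d_i2 = 5.983 cm.
m_2 = -(5.983)/(30.429) = -0.1966.
Total m = m_1 x m_2 = (-0.7143)(-0.1966) = 0.1404.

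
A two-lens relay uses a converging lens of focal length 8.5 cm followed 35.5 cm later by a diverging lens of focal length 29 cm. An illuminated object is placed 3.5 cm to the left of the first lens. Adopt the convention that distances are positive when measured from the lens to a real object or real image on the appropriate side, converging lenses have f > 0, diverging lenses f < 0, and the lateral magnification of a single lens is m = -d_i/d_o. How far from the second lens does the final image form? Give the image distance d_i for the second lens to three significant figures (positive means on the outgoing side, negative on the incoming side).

Lens 1: 1/d_i1 = 1/f_1 - 1/d_o1 = 1/8.5 - 1/3.5 = -0.16807 cm^-1, so d_i1 = -5.950 cm.
With d_i1 < 0 the first image is virtual and lies on the object side; the object distance for lens 2 is d_o2 = 35.5 - (-5.950) = 41.450 cm.
Lens 2: 1/d_i2 = 1/f_2 - 1/d_o2 = 1/(-29) - 1/(41.450) = -0.05861 cm^-1, so d_i2 = -17.062 cm.

-17.1 cm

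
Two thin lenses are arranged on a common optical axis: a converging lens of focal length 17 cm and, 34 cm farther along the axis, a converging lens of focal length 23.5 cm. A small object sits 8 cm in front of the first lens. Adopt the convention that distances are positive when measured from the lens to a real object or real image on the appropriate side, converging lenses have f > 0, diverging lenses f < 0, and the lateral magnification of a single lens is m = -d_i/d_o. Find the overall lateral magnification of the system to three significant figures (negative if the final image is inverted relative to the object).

-1.73

Lens 1: 1/d_i1 = 1/f_1 - 1/d_o1 = 1/17 - 1/8 = -0.06618 cm^-1, so d_i1 = -15.111 cm.
m_1 = -(-15.111)/8 = 1.8889.
With d_i1 < 0 the first image is virtual and lies on the object side; the object distance for lens 2 is d_o2 = 34 - (-15.111) = 49.111 cm.
Lens 2: 1/d_i2 = 1/f_2 - 1/d_o2 = 1/23.5 - 1/(49.111) = 0.02219 cm^-1, so d_i2 = 45.063 cm.
m_2 = -(45.063)/(49.111) = -0.9176.
Total m = m_1 x m_2 = (1.8889)(-0.9176) = -1.7332.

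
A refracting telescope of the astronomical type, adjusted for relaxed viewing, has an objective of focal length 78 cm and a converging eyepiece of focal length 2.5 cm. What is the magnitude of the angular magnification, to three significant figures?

31.2

|M| = f_obj/|f_eye| = 78/2.5 = 31.200.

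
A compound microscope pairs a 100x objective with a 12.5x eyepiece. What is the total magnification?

1250

The overall magnification of a compound microscope is the product of the objective and eyepiece magnifications:
M = M_obj x M_eye = 100 x 12.5 = 1250.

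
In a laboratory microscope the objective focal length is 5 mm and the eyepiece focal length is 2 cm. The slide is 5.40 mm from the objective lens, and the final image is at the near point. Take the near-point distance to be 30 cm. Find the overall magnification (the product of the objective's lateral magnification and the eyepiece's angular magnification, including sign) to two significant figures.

Convert to cm: f_obj = 5 mm = 0.5 cm; d_o = 5.40 mm = 0.54 cm.
Objective: 1/d_i = 1/f_obj - 1/d_o = 1/0.5 - 1/0.54 = 0.14815 cm^-1, so d_i = 6.750 cm.
m_obj = -d_i/d_o = -6.750/0.54 = -12.500.
Eyepiece angular magnification (image at near point): M_eye = 1 + D/f_e = 1 + 30/2 = 16.000.
Overall M = m_obj x M_eye = (-12.500)(16.000) = -200.00.

-200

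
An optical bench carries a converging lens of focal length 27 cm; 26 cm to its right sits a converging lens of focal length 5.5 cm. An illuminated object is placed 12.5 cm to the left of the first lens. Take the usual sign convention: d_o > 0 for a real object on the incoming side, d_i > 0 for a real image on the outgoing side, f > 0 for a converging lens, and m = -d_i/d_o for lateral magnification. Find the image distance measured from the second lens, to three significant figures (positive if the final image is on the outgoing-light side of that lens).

Applying the thin-lens equation to the first lens, 1/27 = 1/12.5 + 1/d_i1, which gives d_i1 = -23.276 cm.
With d_i1 < 0 the first image is virtual and lies on the object side; the object distance for lens 2 is d_o2 = 26 - (-23.276) = 49.276 cm.
Applying the thin-lens equation again with f_2 = 5.5 cm and d_o2 = 49.276 cm gives d_i2 = 6.191 cm.

6.19 cm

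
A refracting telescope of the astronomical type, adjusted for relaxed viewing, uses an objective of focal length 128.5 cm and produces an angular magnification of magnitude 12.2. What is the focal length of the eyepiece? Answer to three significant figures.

|M| = f_obj/f_eye, so f_eye = f_obj/|M| = 128.5/12.2 = 10.533 cm.

10.5 cm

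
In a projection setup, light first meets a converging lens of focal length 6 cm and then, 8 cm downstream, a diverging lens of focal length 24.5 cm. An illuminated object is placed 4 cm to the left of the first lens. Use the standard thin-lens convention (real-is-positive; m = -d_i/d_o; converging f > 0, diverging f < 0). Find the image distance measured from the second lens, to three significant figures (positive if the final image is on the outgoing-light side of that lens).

-11.0 cm

First lens: d_i1 = 1/(1/6 - 1/4) = -12.000 cm.
The intermediate image is virtual, 12.000 cm to the left of lens 1, so d_o2 = L - d_i1 = 8 - (-12.000) = 20.000 cm.
Second lens: d_i2 = 1/(1/(-24.5) - 1/(20.000)) = -11.011 cm.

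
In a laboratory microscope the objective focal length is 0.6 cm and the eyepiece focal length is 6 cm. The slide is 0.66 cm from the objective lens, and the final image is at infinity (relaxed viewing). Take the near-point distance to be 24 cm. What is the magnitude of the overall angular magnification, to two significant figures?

Objective: 1/d_i = 1/f_obj - 1/d_o = 1/0.6 - 1/0.66 = 0.15152 cm^-1, so d_i = 6.600 cm.
m_obj = -d_i/d_o = -6.600/0.66 = -10.000.
Eyepiece angular magnification (image at infinity): M_eye = D/f_e = 24/6 = 4.000.
Overall M = m_obj x M_eye = (-10.000)(4.000) = -40.00.
|M| = 40.00.

40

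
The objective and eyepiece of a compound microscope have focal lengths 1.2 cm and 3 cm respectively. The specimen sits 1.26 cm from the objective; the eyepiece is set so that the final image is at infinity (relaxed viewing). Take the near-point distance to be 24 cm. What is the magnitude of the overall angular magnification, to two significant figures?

160

Objective: 1/d_i = 1/f_obj - 1/d_o = 1/1.2 - 1/1.26 = 0.03968 cm^-1, so d_i = 25.200 cm.
m_obj = -d_i/d_o = -25.200/1.26 = -20.000.
Eyepiece angular magnification (image at infinity): M_eye = D/f_e = 24/3 = 8.000.
Overall M = m_obj x M_eye = (-20.000)(8.000) = -160.00.
|M| = 160.00.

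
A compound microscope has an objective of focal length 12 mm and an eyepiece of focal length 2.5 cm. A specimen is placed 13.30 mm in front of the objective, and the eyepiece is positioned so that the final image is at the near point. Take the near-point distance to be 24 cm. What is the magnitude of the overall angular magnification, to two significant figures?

Convert to cm: f_obj = 12 mm = 1.2 cm; d_o = 13.30 mm = 1.33 cm.
Objective: 1/d_i = 1/f_obj - 1/d_o = 1/1.2 - 1/1.33 = 0.08145 cm^-1, so d_i = 12.277 cm.
m_obj = -d_i/d_o = -12.277/1.33 = -9.231.
Eyepiece angular magnification (image at near point): M_eye = 1 + D/f_e = 1 + 24/2.5 = 10.600.
Overall M = m_obj x M_eye = (-9.231)(10.600) = -97.85.
|M| = 97.85.

98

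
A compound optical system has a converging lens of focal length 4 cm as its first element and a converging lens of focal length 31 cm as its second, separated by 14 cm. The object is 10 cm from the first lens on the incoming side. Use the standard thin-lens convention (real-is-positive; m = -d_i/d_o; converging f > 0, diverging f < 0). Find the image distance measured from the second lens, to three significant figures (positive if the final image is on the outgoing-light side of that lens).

First lens: d_i1 = 1/(1/4 - 1/10) = 6.667 cm.
The intermediate image is 6.667 cm to the right of lens 1, so d_o2 = L - d_i1 = 14 - 6.667 = 7.333 cm.
Second lens: d_i2 = 1/(1/31 - 1/(7.333)) = -9.606 cm.

-9.61 cm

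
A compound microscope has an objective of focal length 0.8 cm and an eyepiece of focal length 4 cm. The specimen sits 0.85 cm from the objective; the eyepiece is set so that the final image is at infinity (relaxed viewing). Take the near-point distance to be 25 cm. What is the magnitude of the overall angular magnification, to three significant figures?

Objective: 1/d_i = 1/f_obj - 1/d_o = 1/0.8 - 1/0.85 = 0.07353 cm^-1, so d_i = 13.600 cm.
m_obj = -d_i/d_o = -13.600/0.85 = -16.000.
Eyepiece angular magnification (image at infinity): M_eye = D/f_e = 25/4 = 6.250.
Overall M = m_obj x M_eye = (-16.000)(6.250) = -100.00.
|M| = 100.00.

100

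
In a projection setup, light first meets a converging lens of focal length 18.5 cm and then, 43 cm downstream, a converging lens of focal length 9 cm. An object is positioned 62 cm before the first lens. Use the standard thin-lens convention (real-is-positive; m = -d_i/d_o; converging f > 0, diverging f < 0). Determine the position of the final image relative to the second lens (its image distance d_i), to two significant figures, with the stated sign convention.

20 cm

Applying the thin-lens equation to the first lens, 1/18.5 = 1/62 + 1/d_i1, which gives d_i1 = 26.368 cm.
Object distance for lens 2: d_o2 = 43 - 26.368 = 16.632 cm.
Applying the thin-lens equation again with f_2 = 9 cm and d_o2 = 16.632 cm gives d_i2 = 19.613 cm.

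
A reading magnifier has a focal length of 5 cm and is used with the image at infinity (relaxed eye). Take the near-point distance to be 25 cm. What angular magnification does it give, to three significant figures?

5.00

M = D/f = 25/5 = 5.000.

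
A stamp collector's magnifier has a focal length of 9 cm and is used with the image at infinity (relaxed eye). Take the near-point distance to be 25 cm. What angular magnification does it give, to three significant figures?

2.78

M = D/f = 25/9 = 2.778.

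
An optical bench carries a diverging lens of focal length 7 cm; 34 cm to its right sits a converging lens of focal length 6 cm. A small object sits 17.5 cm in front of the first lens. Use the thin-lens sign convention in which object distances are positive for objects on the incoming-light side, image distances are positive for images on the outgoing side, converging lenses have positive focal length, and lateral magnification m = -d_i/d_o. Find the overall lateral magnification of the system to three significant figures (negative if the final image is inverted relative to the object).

-0.0519

Applying the thin-lens equation to the first lens, 1/(-7) = 1/17.5 + 1/d_i1, which gives d_i1 = -5.000 cm.
Its lateral magnification is m_1 = -d_i1/d_o1 = -(-5.000)/17.5 = 0.2857.
The intermediate image is virtual, 5.000 cm to the left of lens 1, so d_o2 = L - d_i1 = 34 - (-5.000) = 39.000 cm.
Applying the thin-lens equation again with f_2 = 6 cm and d_o2 = 39.000 cm gives d_i2 = 7.091 cm.
m_2 = -(7.091)/(39.000) = -0.1818.
Overall magnification: m = m_1 m_2 = -0.0519.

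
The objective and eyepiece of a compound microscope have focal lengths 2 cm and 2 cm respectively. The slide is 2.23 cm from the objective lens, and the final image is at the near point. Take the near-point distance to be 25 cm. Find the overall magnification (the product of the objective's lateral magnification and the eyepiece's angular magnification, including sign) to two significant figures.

-120

Objective: 1/d_i = 1/f_obj - 1/d_o = 1/2 - 1/2.23 = 0.05157 cm^-1, so d_i = 19.391 cm.
m_obj = -d_i/d_o = -19.391/2.23 = -8.696.
Eyepiece angular magnification (image at near point): M_eye = 1 + D/f_e = 1 + 25/2 = 13.500.
Overall M = m_obj x M_eye = (-8.696)(13.500) = -117.39.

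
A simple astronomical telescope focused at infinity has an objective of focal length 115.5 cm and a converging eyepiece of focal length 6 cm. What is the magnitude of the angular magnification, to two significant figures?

19

|M| = f_obj/|f_eye| = 115.5/6 = 19.250.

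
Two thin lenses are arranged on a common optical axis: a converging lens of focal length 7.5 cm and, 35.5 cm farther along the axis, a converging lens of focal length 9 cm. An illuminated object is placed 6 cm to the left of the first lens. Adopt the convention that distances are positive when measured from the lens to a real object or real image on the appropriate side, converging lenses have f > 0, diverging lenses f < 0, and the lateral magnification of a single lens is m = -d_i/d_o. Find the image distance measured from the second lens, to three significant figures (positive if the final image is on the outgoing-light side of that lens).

10.4 cm

First lens: d_i1 = 1/(1/7.5 - 1/6) = -30.000 cm.
The intermediate image is virtual, 30.000 cm to the left of lens 1, so d_o2 = L - d_i1 = 35.5 - (-30.000) = 65.500 cm.
Second lens: d_i2 = 1/(1/9 - 1/(65.500)) = 10.434 cm.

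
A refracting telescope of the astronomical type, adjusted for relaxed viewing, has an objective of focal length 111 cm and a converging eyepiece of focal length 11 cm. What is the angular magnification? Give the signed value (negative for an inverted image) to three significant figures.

M = -f_obj/f_eye = -111/(11) = -10.091.

-10.1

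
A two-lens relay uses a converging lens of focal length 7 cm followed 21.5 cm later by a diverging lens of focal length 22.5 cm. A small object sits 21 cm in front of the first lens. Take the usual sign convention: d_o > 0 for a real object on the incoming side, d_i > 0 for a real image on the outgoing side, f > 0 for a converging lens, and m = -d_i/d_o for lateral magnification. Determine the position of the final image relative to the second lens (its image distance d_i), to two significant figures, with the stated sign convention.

-7.4 cm

Lens 1: 1/d_i1 = 1/f_1 - 1/d_o1 = 1/7 - 1/21 = 0.09524 cm^-1, so d_i1 = 10.500 cm.
The intermediate image is 10.500 cm to the right of lens 1, so d_o2 = L - d_i1 = 21.5 - 10.500 = 11.000 cm.
Lens 2: 1/d_i2 = 1/f_2 - 1/d_o2 = 1/(-22.5) - 1/(11.000) = -0.13535 cm^-1, so d_i2 = -7.388 cm.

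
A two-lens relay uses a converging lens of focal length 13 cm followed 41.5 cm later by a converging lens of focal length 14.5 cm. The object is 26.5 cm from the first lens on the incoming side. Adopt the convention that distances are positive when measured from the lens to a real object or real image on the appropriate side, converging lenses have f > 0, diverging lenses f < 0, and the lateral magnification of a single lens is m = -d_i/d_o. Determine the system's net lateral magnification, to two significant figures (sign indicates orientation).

Applying the thin-lens equation to the first lens, 1/13 = 1/26.5 + 1/d_i1, which gives d_i1 = 25.519 cm.
Its lateral magnification is m_1 = -d_i1/d_o1 = -(25.519)/26.5 = -0.9630.
The intermediate image is 25.519 cm to the right of lens 1, so d_o2 = L - d_i1 = 41.5 - 25.519 = 15.981 cm.
Applying the thin-lens equation again with f_2 = 14.5 cm and d_o2 = 15.981 cm gives d_i2 = 156.419 cm.
m_2 = -(156.419)/(15.981) = -9.7875.
Total m = m_1 x m_2 = (-0.9630)(-9.7875) = 9.4250.

9.4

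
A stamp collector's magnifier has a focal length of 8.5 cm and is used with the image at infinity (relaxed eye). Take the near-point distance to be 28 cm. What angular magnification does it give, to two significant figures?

3.3

M = D/f = 28/8.5 = 3.294.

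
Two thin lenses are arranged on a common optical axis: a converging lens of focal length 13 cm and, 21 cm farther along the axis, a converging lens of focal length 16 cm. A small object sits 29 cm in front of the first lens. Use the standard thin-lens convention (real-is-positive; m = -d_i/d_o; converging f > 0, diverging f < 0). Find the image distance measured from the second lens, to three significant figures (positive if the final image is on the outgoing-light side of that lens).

First lens: d_i1 = 1/(1/13 - 1/29) = 23.562 cm.
This image would form 23.562 cm past lens 1, i.e. 2.562 cm beyond lens 2, so it is a virtual object for lens 2: d_o2 = 21 - 23.562 = -2.562 cm.
Second lens: d_i2 = 1/(1/16 - 1/(-2.562)) = 2.209 cm.

2.21 cm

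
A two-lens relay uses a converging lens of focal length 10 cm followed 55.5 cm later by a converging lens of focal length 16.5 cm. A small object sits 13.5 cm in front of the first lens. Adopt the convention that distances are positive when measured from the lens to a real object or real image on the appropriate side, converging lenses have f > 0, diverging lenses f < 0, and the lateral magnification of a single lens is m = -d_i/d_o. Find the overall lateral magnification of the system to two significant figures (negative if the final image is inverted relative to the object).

First lens: d_i1 = 1/(1/10 - 1/13.5) = 38.571 cm.
m_1 = -(38.571)/13.5 = -2.8571.
The intermediate image is 38.571 cm to the right of lens 1, so d_o2 = L - d_i1 = 55.5 - 38.571 = 16.929 cm.
Second lens: d_i2 = 1/(1/16.5 - 1/(16.929)) = 651.750 cm.
m_2 = -(651.750)/(16.929) = -38.5000.
Overall magnification: m = m_1 m_2 = 110.0000.

110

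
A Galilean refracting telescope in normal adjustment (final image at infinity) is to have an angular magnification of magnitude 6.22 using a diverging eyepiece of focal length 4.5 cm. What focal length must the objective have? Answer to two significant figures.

28 cm

|M| = f_obj/|f_eye|, so f_obj = |M| x |f_eye| = 6.22 x 4.5 = 27.990 cm.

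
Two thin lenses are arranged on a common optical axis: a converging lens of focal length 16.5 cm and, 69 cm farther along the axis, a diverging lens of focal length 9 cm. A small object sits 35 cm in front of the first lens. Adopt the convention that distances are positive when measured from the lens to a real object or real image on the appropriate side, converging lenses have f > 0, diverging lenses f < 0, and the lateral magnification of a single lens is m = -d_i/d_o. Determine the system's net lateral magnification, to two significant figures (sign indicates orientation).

-0.17

Lens 1: 1/d_i1 = 1/f_1 - 1/d_o1 = 1/16.5 - 1/35 = 0.03203 cm^-1, so d_i1 = 31.216 cm.
m_1 = -(31.216)/35 = -0.8919.
That image sits 37.784 cm in front of the second lens, so d_o2 = 37.784 cm.
Lens 2: 1/d_i2 = 1/f_2 - 1/d_o2 = 1/(-9) - 1/(37.784) = -0.13758 cm^-1, so d_i2 = -7.269 cm.
m_2 = -(-7.269)/(37.784) = 0.1924.
Total m = m_1 x m_2 = (-0.8919)(0.1924) = -0.1716.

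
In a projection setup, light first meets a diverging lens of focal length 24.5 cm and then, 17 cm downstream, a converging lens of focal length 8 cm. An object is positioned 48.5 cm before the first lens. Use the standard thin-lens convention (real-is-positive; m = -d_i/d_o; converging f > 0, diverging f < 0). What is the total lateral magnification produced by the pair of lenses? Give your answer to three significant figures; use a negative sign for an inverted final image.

-0.106

First lens: d_i1 = 1/(1/(-24.5) - 1/48.5) = -16.277 cm.
m_1 = -(-16.277)/48.5 = 0.3356.
With d_i1 < 0 the first image is virtual and lies on the object side; the object distance for lens 2 is d_o2 = 17 - (-16.277) = 33.277 cm.
Second lens: d_i2 = 1/(1/8 - 1/(33.277)) = 10.532 cm.
m_2 = -(10.532)/(33.277) = -0.3165.
Overall magnification: m = m_1 m_2 = -0.1062.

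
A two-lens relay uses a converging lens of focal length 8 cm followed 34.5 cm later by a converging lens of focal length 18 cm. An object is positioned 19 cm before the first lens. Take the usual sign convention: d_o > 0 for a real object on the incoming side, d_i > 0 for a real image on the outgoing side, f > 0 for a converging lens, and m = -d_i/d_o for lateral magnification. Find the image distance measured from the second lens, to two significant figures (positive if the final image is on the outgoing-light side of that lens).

Lens 1: 1/d_i1 = 1/f_1 - 1/d_o1 = 1/8 - 1/19 = 0.07237 cm^-1, so d_i1 = 13.818 cm.
Object distance for lens 2: d_o2 = 34.5 - 13.818 = 20.682 cm.
Lens 2: 1/d_i2 = 1/f_2 - 1/d_o2 = 1/18 - 1/(20.682) = 0.00720 cm^-1, so d_i2 = 138.814 cm.

140 cm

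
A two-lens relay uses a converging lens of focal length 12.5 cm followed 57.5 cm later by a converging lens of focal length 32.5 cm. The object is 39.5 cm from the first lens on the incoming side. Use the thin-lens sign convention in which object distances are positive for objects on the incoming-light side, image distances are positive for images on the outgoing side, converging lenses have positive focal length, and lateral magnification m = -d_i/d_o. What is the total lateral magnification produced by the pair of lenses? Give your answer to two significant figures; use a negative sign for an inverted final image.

Lens 1: 1/d_i1 = 1/f_1 - 1/d_o1 = 1/12.5 - 1/39.5 = 0.05468 cm^-1, so d_i1 = 18.287 cm.
m_1 = -(18.287)/39.5 = -0.4630.
That image sits 39.213 cm in front of the second lens, so d_o2 = 39.213 cm.
Lens 2: 1/d_i2 = 1/f_2 - 1/d_o2 = 1/32.5 - 1/(39.213) = 0.00527 cm^-1, so d_i2 = 189.845 cm.
m_2 = -(189.845)/(39.213) = -4.8414.
The system's lateral magnification is m_1 m_2 = (-0.4630)(-4.8414) = 2.2414.

2.2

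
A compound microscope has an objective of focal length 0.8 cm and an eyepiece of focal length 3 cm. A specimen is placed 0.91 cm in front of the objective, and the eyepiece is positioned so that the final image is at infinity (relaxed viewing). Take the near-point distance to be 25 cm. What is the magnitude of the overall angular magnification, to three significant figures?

Objective: 1/d_i = 1/f_obj - 1/d_o = 1/0.8 - 1/0.91 = 0.15110 cm^-1, so d_i = 6.618 cm.
m_obj = -d_i/d_o = -6.618/0.91 = -7.273.
Eyepiece angular magnification (image at infinity): M_eye = D/f_e = 25/3 = 8.333.
Overall M = m_obj x M_eye = (-7.273)(8.333) = -60.61.
|M| = 60.61.

60.6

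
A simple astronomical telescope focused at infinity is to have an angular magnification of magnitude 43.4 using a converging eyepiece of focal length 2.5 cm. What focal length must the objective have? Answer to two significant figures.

110 cm

|M| = f_obj/|f_eye|, so f_obj = |M| x |f_eye| = 43.4 x 2.5 = 108.500 cm.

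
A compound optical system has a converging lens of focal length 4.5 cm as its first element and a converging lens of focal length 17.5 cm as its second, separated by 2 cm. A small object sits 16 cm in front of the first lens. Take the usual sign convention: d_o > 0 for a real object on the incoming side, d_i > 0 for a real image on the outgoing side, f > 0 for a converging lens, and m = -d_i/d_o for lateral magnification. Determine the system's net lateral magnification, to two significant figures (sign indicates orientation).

Lens 1: 1/d_i1 = 1/f_1 - 1/d_o1 = 1/4.5 - 1/16 = 0.15972 cm^-1, so d_i1 = 6.261 cm.
m_1 = -(6.261)/16 = -0.3913.
Since 6.261 cm > 2 cm, the first image lies past the second lens and serves as a virtual object: d_o2 = L - d_i1 = -4.261 cm.
Lens 2: 1/d_i2 = 1/f_2 - 1/d_o2 = 1/17.5 - 1/(-4.261) = 0.29184 cm^-1, so d_i2 = 3.427 cm.
m_2 = -(3.427)/(-4.261) = 0.8042.
The system's lateral magnification is m_1 m_2 = (-0.3913)(0.8042) = -0.3147.

-0.31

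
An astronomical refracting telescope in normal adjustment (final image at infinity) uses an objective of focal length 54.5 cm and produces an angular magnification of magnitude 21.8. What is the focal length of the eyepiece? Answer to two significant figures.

|M| = f_obj/f_eye, so f_eye = f_obj/|M| = 54.5/21.8 = 2.500 cm.

2.5 cm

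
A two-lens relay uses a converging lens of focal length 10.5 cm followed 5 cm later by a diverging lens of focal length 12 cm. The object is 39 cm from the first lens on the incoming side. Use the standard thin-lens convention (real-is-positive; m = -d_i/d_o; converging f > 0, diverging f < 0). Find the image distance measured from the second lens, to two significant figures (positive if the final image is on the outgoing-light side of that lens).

43 cm

Applying the thin-lens equation to the first lens, 1/10.5 = 1/39 + 1/d_i1, which gives d_i1 = 14.368 cm.
This image would form 14.368 cm past lens 1, i.e. 9.368 cm beyond lens 2, so it is a virtual object for lens 2: d_o2 = 5 - 14.368 = -9.368 cm.
Applying the thin-lens equation again with f_2 = -12 cm and d_o2 = -9.368 cm gives d_i2 = 42.720 cm.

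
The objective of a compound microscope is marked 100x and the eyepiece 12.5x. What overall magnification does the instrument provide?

The overall magnification of a compound microscope is the product of the objective and eyepiece magnifications:
M = M_obj x M_eye = 100 x 12.5 = 1250.

1250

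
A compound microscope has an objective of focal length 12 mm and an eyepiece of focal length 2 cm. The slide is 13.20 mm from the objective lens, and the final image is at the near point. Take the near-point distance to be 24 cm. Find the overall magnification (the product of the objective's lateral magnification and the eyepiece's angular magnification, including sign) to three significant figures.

Convert to cm: f_obj = 12 mm = 1.2 cm; d_o = 13.20 mm = 1.32 cm.
Objective: 1/d_i = 1/f_obj - 1/d_o = 1/1.2 - 1/1.32 = 0.07576 cm^-1, so d_i = 13.200 cm.
m_obj = -d_i/d_o = -13.200/1.32 = -10.000.
Eyepiece angular magnification (image at near point): M_eye = 1 + D/f_e = 1 + 24/2 = 13.000.
Overall M = m_obj x M_eye = (-10.000)(13.000) = -130.00.

-130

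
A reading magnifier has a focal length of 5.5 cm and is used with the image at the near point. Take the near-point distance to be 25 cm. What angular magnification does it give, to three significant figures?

5.55

M = 1 + D/f = 1 + 25/5.5 = 5.545.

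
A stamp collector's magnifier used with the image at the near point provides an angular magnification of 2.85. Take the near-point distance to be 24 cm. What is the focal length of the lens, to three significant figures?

13.0 cm

For the image at the near point, M = 1 + D/f.
f = D/(M - 1) = 24/(2.85 - 1) = 12.973 cm.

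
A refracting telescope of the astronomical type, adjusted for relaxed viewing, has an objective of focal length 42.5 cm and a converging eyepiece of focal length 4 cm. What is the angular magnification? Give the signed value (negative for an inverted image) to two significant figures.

-11

M = -f_obj/f_eye = -42.5/(4) = -10.625.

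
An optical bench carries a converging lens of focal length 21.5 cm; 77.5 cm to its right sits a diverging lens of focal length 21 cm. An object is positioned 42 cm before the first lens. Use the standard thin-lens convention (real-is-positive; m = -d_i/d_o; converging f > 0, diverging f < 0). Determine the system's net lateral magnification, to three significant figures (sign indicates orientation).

First lens: d_i1 = 1/(1/21.5 - 1/42) = 44.049 cm.
m_1 = -(44.049)/42 = -1.0488.
The intermediate image is 44.049 cm to the right of lens 1, so d_o2 = L - d_i1 = 77.5 - 44.049 = 33.451 cm.
Second lens: d_i2 = 1/(1/(-21) - 1/(33.451)) = -12.901 cm.
m_2 = -(-12.901)/(33.451) = 0.3857.
The system's lateral magnification is m_1 m_2 = (-1.0488)(0.3857) = -0.4045.

-0.404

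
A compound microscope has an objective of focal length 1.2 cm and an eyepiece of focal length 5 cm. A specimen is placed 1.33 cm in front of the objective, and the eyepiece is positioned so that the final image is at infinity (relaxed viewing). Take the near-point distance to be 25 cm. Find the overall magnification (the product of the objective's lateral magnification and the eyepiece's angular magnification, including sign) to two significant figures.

-46

Objective: 1/d_i = 1/f_obj - 1/d_o = 1/1.2 - 1/1.33 = 0.08145 cm^-1, so d_i = 12.277 cm.
m_obj = -d_i/d_o = -12.277/1.33 = -9.231.
Eyepiece angular magnification (image at infinity): M_eye = D/f_e = 25/5 = 5.000.
Overall M = m_obj x M_eye = (-9.231)(5.000) = -46.15.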